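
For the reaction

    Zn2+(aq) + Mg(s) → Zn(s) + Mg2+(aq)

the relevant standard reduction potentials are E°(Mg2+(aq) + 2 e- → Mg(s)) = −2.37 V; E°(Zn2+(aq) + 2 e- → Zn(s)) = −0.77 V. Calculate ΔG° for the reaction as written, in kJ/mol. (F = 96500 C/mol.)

In the reaction as written Zn2+(aq) is reduced, so the Zn²⁺/Zn couple is the cathode and Mg²⁺/Mg is the anode.
E°cell = −0.77 − (−2.37) = +1.60 V; balancing electrons gives n = 2.
ΔG° = −nFE°cell = −(2)(96500)(+1.60) J/mol = −309 kJ/mol.

−309 kJ/mol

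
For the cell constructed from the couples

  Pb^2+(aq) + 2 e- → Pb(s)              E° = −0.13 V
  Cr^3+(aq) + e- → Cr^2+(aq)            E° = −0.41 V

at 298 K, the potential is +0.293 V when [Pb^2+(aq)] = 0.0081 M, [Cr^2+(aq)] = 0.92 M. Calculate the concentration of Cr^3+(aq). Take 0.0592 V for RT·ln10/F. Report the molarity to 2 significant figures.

Pb²⁺/Pb is the cathode (higher E°); E°cell = −0.13 − (−0.41) = +0.28 V with n = 2.
Rearranging E = E° − (0.0592/n)·log Q gives log Q = 2(+0.28 − (+0.293))/0.0592 = −0.439.
The balanced reaction is Pb^2+(aq) + 2 Cr^2+(aq) → Pb(s) + 2 Cr^3+(aq), so Q = [Cr^3+(aq)]^2 / ([Pb^2+(aq)]·[Cr^2+(aq)]^2).
Isolating [Cr^3+(aq)] in Q = 10^{−0.439} yields log [Cr^3+(aq)] = −1.301, i.e. 0.050 M.

0.050 M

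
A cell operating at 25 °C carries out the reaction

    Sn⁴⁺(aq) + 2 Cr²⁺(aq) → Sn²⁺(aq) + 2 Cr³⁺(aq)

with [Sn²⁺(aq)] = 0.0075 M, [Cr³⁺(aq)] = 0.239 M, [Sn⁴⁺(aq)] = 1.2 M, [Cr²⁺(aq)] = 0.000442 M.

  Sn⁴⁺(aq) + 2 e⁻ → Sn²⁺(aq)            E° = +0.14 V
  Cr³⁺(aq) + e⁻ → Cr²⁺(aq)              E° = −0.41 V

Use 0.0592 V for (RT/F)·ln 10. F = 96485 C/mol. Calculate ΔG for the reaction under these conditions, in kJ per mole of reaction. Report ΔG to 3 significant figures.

−87.5 kJ/mol

The standard cell potential is +0.14 − (−0.41) = +0.55 V, with n = 2 electrons in the balanced equation.
The reaction quotient is ([Sn²⁺(aq)]·[Cr³⁺(aq)]^2) / ([Sn⁴⁺(aq)]·[Cr²⁺(aq)]^2) = 1.83×10^3; by Nernst, E = +0.55 − (0.0592/2)(3.262) = +0.4534 V.
Then ΔG = −nFE = −2 × 96485 × +0.4534 J/mol = −87.5 kJ/mol.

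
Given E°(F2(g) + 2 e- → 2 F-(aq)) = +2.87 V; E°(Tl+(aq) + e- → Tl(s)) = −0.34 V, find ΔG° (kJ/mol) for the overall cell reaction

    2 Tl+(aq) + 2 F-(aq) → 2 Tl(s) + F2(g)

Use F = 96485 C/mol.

+619 kJ/mol

In the reaction as written Tl+(aq) is reduced, so the Tl⁺/Tl couple is the cathode and F₂/F⁻ is the anode.
E°cell = −0.34 − (+2.87) = −3.21 V; balancing electrons gives n = 2.
ΔG° = −nFE°cell = −(2)(96485)(−3.21) J/mol = +619 kJ/mol.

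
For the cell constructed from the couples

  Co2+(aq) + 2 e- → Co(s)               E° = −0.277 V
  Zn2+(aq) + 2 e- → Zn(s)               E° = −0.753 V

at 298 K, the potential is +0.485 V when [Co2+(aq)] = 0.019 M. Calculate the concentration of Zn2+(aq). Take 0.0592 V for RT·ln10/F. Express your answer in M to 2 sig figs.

The Co²⁺/Co couple has the larger reduction potential, so it is the cathode: E°cell = −0.277 − (−0.753) = +0.476 V and n = 2.
From the Nernst equation, log Q = n(E° − E)/0.0592 = 2·(+0.476 − (+0.485))/0.0592 = −0.304.
The balanced reaction is Co2+(aq) + Zn(s) → Co(s) + Zn2+(aq), so Q = [Zn2+(aq)] / [Co2+(aq)].
Isolating [Zn2+(aq)] in Q = 10^{−0.304} yields log [Zn2+(aq)] = −2.025, i.e. 0.0094 M.

0.0094 M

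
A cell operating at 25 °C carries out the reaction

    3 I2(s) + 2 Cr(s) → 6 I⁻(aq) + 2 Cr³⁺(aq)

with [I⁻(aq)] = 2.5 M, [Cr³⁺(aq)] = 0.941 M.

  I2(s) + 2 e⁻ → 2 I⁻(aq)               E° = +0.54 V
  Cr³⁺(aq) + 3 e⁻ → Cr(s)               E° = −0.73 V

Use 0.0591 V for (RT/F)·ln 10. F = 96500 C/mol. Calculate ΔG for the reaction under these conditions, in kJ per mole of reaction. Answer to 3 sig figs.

E°cell = +0.54 − (−0.73) = +1.27 V; the balanced reaction transfers n = 6 electrons.
The reaction quotient is [I⁻(aq)]^6·[Cr³⁺(aq)]^2 = 216; by Nernst, E = +1.27 − (0.0591/6)(2.335) = +1.2470 V.
Finally ΔG = −nFE = −(6)(96500 C/mol)(+1.2470 V) = −722 kJ/mol.

−722 kJ/mol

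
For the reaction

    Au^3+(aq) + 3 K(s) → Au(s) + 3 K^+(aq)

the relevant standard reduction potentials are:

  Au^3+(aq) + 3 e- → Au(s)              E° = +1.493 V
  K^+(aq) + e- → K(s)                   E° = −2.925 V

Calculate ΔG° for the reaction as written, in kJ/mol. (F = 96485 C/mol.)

−1279 kJ/mol

In the reaction as written Au^3+(aq) is reduced, so the Au³⁺/Au couple is the cathode and K⁺/K is the anode.
E°cell = +1.493 − (−2.925) = +4.418 V; balancing electrons gives n = 3.
ΔG° = −nFE°cell = −(3)(96485)(+4.418) J/mol = −1279 kJ/mol.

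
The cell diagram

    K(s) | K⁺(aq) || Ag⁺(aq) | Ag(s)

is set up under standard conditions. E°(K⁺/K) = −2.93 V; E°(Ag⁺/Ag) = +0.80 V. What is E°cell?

+3.73 V

By convention the left-hand electrode in cell notation is the anode (oxidation) and the right-hand electrode is the cathode (reduction).
E°cell = E°(right) − E°(left) = +0.80 − (−2.93) = +3.73 V.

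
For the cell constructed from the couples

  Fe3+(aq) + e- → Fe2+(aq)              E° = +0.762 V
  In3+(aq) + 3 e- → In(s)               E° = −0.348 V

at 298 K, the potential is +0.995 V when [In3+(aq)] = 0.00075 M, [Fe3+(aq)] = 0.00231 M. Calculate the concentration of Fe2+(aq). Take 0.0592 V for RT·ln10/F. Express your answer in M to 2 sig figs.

With Fe³⁺/Fe²⁺ at the cathode and In³⁺/In at the anode, E°cell = +0.762 − (−0.348) = +1.110 V (n = 3).
From the Nernst equation, log Q = n(E° − E)/0.0592 = 3·(+1.110 − (+0.995))/0.0592 = 5.828.
Balancing electrons gives 3 Fe3+(aq) + In(s) → 3 Fe2+(aq) + In3+(aq); thus Q = ([Fe2+(aq)]^3·[In3+(aq)]) / [Fe3+(aq)]^3.
Substituting the known concentrations and solving, log [Fe2+(aq)] = 0.348 and [Fe2+(aq)] = 2.2 M.

2.2 M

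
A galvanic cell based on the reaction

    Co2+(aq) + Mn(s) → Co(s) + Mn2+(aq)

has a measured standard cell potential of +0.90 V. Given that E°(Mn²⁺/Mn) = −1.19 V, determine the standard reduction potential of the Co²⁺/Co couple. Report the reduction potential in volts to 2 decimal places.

In the reaction as written the Co²⁺/Co couple is reduced (cathode) and Mn²⁺/Mn is oxidized (anode), so E°cell = E°(Co²⁺/Co) − E°(Mn²⁺/Mn).
E°(Co²⁺/Co) = E°cell + E°(anode) = +0.90 + (−1.19) = −0.29 V.

−0.29 V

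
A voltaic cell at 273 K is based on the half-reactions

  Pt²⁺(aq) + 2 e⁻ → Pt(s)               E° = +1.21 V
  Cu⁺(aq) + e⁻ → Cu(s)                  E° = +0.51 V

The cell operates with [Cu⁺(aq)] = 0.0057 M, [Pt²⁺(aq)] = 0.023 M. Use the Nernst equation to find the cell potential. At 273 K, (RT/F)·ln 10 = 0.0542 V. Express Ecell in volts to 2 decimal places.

The Pt²⁺/Pt couple has the more positive E°, so it is the cathode; Cu⁺/Cu is the anode.
E°cell = E°cat − E°an = +1.21 − (+0.51) = +0.70 V; n = 2.
For the overall reaction Pt²⁺(aq) + 2 Cu(s) → Pt(s) + 2 Cu⁺(aq), Q = [Cu⁺(aq)]^2 / [Pt²⁺(aq)] = 0.00141, giving log Q = −2.850.
E = E° − (0.0542/n)·log Q = +0.70 − (0.0542/2)(−2.850) = +0.78 V.

+0.78 V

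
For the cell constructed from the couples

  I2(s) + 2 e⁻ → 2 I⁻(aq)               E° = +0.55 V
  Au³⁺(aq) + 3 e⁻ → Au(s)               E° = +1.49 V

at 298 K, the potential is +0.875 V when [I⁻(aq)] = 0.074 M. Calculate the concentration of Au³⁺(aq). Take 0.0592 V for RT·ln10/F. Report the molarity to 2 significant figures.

1.3 M

The Au³⁺/Au couple has the larger reduction potential, so it is the cathode: E°cell = +1.49 − (+0.55) = +0.94 V and n = 6.
Rearranging E = E° − (0.0592/n)·log Q gives log Q = 6(+0.94 − (+0.875))/0.0592 = 6.588.
For 2 Au³⁺(aq) + 6 I⁻(aq) → 2 Au(s) + 3 I2(s), the reaction quotient is Q = 1 / ([Au³⁺(aq)]^2·[I⁻(aq)]^6).
Substituting the known concentrations and solving, log [Au³⁺(aq)] = 0.098 and [Au³⁺(aq)] = 1.3 M.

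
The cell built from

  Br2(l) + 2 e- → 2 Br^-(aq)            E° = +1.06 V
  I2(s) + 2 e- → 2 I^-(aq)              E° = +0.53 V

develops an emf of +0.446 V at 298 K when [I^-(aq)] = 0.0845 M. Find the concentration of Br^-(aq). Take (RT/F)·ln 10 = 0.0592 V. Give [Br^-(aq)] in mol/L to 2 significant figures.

The Br₂/Br⁻ couple has the larger reduction potential, so it is the cathode: E°cell = +1.06 − (+0.53) = +0.53 V and n = 2.
Rearranging E = E° − (0.0592/n)·log Q gives log Q = 2(+0.53 − (+0.446))/0.0592 = 2.838.
For Br2(l) + 2 I^-(aq) → 2 Br^-(aq) + I2(s), the reaction quotient is Q = [Br^-(aq)]^2 / [I^-(aq)]^2.
Solving for the unknown gives log [Br^-(aq)] = 0.346, so [Br^-(aq)] ≈ 2.2 M.

2.2 M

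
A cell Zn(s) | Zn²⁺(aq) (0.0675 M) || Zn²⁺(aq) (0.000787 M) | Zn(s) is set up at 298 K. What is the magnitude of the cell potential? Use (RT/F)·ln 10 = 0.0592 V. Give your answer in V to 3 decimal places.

0.057 V

For a concentration cell E°cell = 0, since both electrodes use the same couple.
The compartment with the higher Zn²⁺(aq) concentration (0.0675 M) acts as the cathode; ions are reduced there and produced at the dilute (0.000787 M) anode.
With n = 2, Ecell = −(0.0592/2)·log([dilute]/[conc]) = −(0.0592/2)·log(0.000787/0.0675) = +0.057 V.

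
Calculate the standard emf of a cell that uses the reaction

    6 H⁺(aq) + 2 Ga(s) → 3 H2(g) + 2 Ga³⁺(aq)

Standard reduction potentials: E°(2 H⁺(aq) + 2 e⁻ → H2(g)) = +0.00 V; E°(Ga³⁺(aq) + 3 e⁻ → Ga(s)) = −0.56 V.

H⁺(aq) gains electrons, so the 2H⁺/H₂ couple is the cathode; the Ga³⁺/Ga couple is the anode.
E°cell = E°(cathode) − E°(anode) = +0.00 − (−0.56) = +0.56 V.

+0.56 V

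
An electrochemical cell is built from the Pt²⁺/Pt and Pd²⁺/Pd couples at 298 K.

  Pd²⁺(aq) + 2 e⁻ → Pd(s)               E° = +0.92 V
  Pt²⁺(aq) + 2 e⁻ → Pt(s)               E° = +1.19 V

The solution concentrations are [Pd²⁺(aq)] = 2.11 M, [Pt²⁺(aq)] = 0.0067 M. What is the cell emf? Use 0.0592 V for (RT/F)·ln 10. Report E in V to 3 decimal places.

Pt²⁺/Pt is reduced (cathode, E° = +1.19 V) and Pd²⁺/Pd is oxidized (anode).
The standard potential is +1.19 − (+0.92) = +0.27 V and the balanced reaction transfers n = 2 electrons.
The balanced reaction is Pt²⁺(aq) + Pd(s) → Pt(s) + Pd²⁺(aq), so Q = [Pd²⁺(aq)] / [Pt²⁺(aq)] = 315 and log Q = 2.498.
By the Nernst equation, E = +0.27 − (0.0592/2)·(2.498) = +0.196 V.

+0.196 V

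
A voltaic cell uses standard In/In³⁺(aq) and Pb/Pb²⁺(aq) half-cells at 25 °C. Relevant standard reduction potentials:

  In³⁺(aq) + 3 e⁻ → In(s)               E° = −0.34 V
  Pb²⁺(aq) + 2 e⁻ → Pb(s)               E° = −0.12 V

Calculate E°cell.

+0.22 V

The Pb²⁺/Pb couple has the higher E°, so Pb ion is reduced (cathode) and In is oxidized (anode).
E°cell = E°(cathode) − E°(anode) = −0.12 − (−0.34) = +0.22 V.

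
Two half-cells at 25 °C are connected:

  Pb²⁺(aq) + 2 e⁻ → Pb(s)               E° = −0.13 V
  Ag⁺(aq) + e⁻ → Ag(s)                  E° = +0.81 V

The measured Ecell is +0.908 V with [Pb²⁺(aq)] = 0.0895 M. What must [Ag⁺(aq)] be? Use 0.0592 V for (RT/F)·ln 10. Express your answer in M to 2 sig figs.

The Ag⁺/Ag couple has the larger reduction potential, so it is the cathode: E°cell = +0.81 − (−0.13) = +0.94 V and n = 2.
Rearranging E = E° − (0.0592/n)·log Q gives log Q = 2(+0.94 − (+0.908))/0.0592 = 1.081.
For 2 Ag⁺(aq) + Pb(s) → 2 Ag(s) + Pb²⁺(aq), the reaction quotient is Q = [Pb²⁺(aq)] / [Ag⁺(aq)]^2.
Substituting the known concentrations and solving, log [Ag⁺(aq)] = −1.065 and [Ag⁺(aq)] = 0.086 M.

0.086 M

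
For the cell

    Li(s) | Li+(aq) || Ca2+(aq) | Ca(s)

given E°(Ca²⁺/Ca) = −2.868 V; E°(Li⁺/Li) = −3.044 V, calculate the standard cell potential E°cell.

+0.176 V

By convention the left-hand electrode in cell notation is the anode (oxidation) and the right-hand electrode is the cathode (reduction).
E°cell = E°(right) − E°(left) = −2.868 − (−3.044) = +0.176 V.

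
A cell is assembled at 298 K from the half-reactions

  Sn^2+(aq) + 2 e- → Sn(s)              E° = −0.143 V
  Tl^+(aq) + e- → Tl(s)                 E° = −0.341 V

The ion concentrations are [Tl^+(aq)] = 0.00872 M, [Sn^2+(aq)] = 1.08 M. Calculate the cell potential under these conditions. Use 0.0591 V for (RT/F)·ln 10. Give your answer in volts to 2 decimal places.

Since E°(Sn²⁺/Sn) > E°(Tl⁺/Tl), Sn²⁺/Sn serves as the cathode.
The standard potential is −0.143 − (−0.341) = +0.198 V and the balanced reaction transfers n = 2 electrons.
Balancing gives Sn^2+(aq) + 2 Tl(s) → Sn(s) + 2 Tl^+(aq); hence Q = [Tl^+(aq)]^2 / [Sn^2+(aq)] = 7.04×10^−5 (log Q = −4.152).
Applying E = E° − (RT ln10/nF)·log Q gives +0.198 − (0.0591/2)(−4.152) = +0.32 V.

+0.32 V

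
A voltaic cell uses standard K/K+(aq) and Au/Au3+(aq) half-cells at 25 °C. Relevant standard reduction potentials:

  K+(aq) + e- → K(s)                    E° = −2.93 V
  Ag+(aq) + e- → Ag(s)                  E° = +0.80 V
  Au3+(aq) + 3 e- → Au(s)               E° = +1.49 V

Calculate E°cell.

Of the two couples in this cell, the one with the more positive reduction potential is reduced at the cathode: here that is Au³⁺/Au (+1.49 V); K⁺/K (−2.93 V) is the anode.
E°cell = E°(cathode) − E°(anode) = +1.49 − (−2.93) = +4.42 V.

+4.42 V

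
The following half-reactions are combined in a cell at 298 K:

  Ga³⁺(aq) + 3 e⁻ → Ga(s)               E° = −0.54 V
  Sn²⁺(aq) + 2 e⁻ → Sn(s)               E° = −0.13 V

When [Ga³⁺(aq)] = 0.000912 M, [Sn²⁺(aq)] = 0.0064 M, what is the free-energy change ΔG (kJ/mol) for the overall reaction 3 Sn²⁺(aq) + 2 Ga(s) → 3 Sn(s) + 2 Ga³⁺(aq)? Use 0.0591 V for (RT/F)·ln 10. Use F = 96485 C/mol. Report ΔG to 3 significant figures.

−235 kJ/mol

The standard cell potential is −0.13 − (−0.54) = +0.41 V, with n = 6 electrons in the balanced equation.
The reaction quotient is [Ga³⁺(aq)]^2 / [Sn²⁺(aq)]^3 = 3.17; by Nernst, E = +0.41 − (0.0591/6)(0.501) = +0.4051 V.
ΔG = −nFE = −(6)(96485)(+0.4051) J/mol = −235 kJ/mol.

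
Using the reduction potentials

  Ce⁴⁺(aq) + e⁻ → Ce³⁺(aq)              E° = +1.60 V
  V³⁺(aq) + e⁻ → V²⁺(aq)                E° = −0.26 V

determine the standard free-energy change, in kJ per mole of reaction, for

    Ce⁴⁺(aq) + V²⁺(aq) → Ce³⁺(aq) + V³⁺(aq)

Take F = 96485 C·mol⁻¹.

In the reaction as written Ce⁴⁺(aq) is reduced, so the Ce⁴⁺/Ce³⁺ couple is the cathode and V³⁺/V²⁺ is the anode.
E°cell = +1.60 − (−0.26) = +1.86 V; balancing electrons gives n = 1.
ΔG° = −nFE°cell = −(1)(96485)(+1.86) J/mol = −179 kJ/mol.

−179 kJ/mol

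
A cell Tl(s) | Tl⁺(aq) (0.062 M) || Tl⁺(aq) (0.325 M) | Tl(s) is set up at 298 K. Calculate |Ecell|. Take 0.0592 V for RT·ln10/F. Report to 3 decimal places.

For a concentration cell E°cell = 0, since both electrodes use the same couple.
The compartment with the higher Tl⁺(aq) concentration (0.325 M) acts as the cathode; ions are reduced there and produced at the dilute (0.062 M) anode.
With n = 1, Ecell = −(0.0592/1)·log([dilute]/[conc]) = −(0.0592/1)·log(0.062/0.325) = +0.043 V.

0.043 V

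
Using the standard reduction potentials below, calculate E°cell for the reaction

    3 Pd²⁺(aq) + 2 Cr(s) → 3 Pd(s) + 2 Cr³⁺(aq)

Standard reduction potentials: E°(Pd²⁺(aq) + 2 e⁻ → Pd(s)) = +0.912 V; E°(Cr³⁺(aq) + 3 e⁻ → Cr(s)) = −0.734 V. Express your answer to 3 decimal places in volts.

Pd²⁺(aq) gains electrons, so the Pd²⁺/Pd couple is the cathode; the Cr³⁺/Cr couple is the anode.
E°cell = E°(cathode) − E°(anode) = +0.912 − (−0.734) = +1.646 V.

+1.646 V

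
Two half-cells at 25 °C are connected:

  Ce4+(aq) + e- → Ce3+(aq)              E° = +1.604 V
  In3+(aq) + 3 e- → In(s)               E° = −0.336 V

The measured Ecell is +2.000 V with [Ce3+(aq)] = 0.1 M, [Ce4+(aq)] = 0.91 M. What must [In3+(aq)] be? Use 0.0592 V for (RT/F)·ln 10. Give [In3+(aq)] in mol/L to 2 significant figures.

0.69 M

Ce⁴⁺/Ce³⁺ is the cathode (higher E°); E°cell = +1.604 − (−0.336) = +1.940 V with n = 3.
Rearranging E = E° − (0.0592/n)·log Q gives log Q = 3(+1.940 − (+2.000))/0.0592 = −3.041.
Balancing electrons gives 3 Ce4+(aq) + In(s) → 3 Ce3+(aq) + In3+(aq); thus Q = ([Ce3+(aq)]^3·[In3+(aq)]) / [Ce4+(aq)]^3.
Solving for the unknown gives log [In3+(aq)] = −0.164, so [In3+(aq)] ≈ 0.69 M.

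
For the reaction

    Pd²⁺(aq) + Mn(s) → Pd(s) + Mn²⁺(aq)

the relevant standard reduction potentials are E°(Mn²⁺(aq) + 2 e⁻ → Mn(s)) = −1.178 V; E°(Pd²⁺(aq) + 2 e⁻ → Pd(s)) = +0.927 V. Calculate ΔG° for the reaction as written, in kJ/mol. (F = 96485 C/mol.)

In the reaction as written Pd²⁺(aq) is reduced, so the Pd²⁺/Pd couple is the cathode and Mn²⁺/Mn is the anode.
E°cell = +0.927 − (−1.178) = +2.105 V; balancing electrons gives n = 2.
ΔG° = −nFE°cell = −(2)(96485)(+2.105) J/mol = −406 kJ/mol.

−406 kJ/mol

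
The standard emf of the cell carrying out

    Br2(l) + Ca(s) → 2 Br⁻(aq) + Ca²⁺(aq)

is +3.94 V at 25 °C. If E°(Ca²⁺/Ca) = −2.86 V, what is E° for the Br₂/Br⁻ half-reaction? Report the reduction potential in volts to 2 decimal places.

+1.08 V

In the reaction as written the Br₂/Br⁻ couple is reduced (cathode) and Ca²⁺/Ca is oxidized (anode), so E°cell = E°(Br₂/Br⁻) − E°(Ca²⁺/Ca).
E°(Br₂/Br⁻) = E°cell + E°(anode) = +3.94 + (−2.86) = +1.08 V.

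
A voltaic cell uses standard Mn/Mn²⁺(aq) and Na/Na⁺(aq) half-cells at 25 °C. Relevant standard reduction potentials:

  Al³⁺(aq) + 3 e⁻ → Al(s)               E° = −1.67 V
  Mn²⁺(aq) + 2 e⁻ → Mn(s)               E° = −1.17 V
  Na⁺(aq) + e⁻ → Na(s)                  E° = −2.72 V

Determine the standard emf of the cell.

Of the two couples in this cell, the one with the more positive reduction potential is reduced at the cathode: here that is Mn²⁺/Mn (−1.17 V); Na⁺/Na (−2.72 V) is the anode.
E°cell = E°(cathode) − E°(anode) = −1.17 − (−2.72) = +1.55 V.

+1.55 V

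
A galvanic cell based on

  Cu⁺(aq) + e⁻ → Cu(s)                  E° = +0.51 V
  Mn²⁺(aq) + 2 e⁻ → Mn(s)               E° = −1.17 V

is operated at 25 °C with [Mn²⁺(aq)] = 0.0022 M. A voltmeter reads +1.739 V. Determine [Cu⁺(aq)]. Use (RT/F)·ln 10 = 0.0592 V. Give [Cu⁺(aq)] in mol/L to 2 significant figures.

The Cu⁺/Cu couple has the larger reduction potential, so it is the cathode: E°cell = +0.51 − (−1.17) = +1.68 V and n = 2.
Since E = E° − (0.0592/n)·log Q, log Q = n(E° − E)/0.0592 = −1.993.
Balancing electrons gives 2 Cu⁺(aq) + Mn(s) → 2 Cu(s) + Mn²⁺(aq); thus Q = [Mn²⁺(aq)] / [Cu⁺(aq)]^2.
Solving for the unknown gives log [Cu⁺(aq)] = −0.332, so [Cu⁺(aq)] ≈ 0.47 M.

0.47 M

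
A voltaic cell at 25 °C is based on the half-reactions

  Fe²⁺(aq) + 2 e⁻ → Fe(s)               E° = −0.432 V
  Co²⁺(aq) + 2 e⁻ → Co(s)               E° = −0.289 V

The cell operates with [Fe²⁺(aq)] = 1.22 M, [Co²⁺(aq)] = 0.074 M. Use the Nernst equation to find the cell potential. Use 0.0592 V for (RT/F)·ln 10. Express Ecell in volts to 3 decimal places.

Co²⁺/Co is reduced (cathode, E° = −0.289 V) and Fe²⁺/Fe is oxidized (anode).
E°cell = E°cat − E°an = −0.289 − (−0.432) = +0.143 V; n = 2.
The balanced reaction is Co²⁺(aq) + Fe(s) → Co(s) + Fe²⁺(aq), so Q = [Fe²⁺(aq)] / [Co²⁺(aq)] = 16.5 and log Q = 1.217.
Applying E = E° − (RT ln10/nF)·log Q gives +0.143 − (0.0592/2)(1.217) = +0.107 V.

+0.107 V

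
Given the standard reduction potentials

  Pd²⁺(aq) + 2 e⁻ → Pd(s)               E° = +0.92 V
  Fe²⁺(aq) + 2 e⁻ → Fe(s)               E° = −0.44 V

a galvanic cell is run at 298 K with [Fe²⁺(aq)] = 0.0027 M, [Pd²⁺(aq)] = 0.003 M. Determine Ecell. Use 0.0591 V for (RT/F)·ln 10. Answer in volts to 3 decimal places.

+1.361 V

The Pd²⁺/Pd couple has the more positive E°, so it is the cathode; Fe²⁺/Fe is the anode.
E°cell = +0.92 − (−0.44) = +1.36 V, with n = 2 electrons transferred.
Balancing gives Pd²⁺(aq) + Fe(s) → Pd(s) + Fe²⁺(aq); hence Q = [Fe²⁺(aq)] / [Pd²⁺(aq)] = 0.9 (log Q = −0.046).
E = E° − (0.0591/n)·log Q = +1.36 − (0.0591/2)(−0.046) = +1.361 V.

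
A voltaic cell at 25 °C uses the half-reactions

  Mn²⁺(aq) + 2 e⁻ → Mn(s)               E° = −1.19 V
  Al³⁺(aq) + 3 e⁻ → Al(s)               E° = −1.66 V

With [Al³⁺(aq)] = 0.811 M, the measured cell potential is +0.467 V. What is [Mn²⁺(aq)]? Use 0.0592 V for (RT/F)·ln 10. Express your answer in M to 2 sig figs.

0.69 M

Mn²⁺/Mn is the cathode (higher E°); E°cell = −1.19 − (−1.66) = +0.47 V with n = 6.
From the Nernst equation, log Q = n(E° − E)/0.0592 = 6·(+0.47 − (+0.467))/0.0592 = 0.304.
Balancing electrons gives 3 Mn²⁺(aq) + 2 Al(s) → 3 Mn(s) + 2 Al³⁺(aq); thus Q = [Al³⁺(aq)]^2 / [Mn²⁺(aq)]^3.
Isolating [Mn²⁺(aq)] in Q = 10^{0.304} yields log [Mn²⁺(aq)] = −0.162, i.e. 0.69 M.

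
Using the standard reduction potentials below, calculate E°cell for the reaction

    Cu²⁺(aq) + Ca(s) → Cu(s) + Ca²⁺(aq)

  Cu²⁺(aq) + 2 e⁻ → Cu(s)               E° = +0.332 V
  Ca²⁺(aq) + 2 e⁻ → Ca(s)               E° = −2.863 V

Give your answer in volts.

+3.195 V

In the reaction as written, Cu²⁺(aq) is reduced (cathode) and Ca²⁺(aq) is produced by oxidation at the anode.
E°cell = E°(cathode) − E°(anode) = +0.332 − (−2.863) = +3.195 V.
The positive value indicates the reaction is spontaneous as written.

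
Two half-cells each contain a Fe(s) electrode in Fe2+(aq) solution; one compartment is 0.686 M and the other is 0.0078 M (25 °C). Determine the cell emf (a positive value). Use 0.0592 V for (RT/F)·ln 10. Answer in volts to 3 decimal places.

0.058 V

For a concentration cell E°cell = 0, since both electrodes use the same couple.
The compartment with the higher Fe2+(aq) concentration (0.686 M) acts as the cathode; ions are reduced there and produced at the dilute (0.0078 M) anode.
With n = 2, Ecell = −(0.0592/2)·log([dilute]/[conc]) = −(0.0592/2)·log(0.0078/0.686) = +0.058 V.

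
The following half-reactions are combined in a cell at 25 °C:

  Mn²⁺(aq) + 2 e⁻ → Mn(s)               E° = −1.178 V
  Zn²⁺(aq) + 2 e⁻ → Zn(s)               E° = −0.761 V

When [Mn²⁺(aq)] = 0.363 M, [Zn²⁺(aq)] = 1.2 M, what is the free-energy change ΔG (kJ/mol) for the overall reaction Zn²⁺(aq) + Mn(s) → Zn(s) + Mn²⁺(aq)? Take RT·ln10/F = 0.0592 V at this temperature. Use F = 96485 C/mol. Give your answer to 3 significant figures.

−83.4 kJ/mol

With Zn²⁺/Zn reduced at the cathode, E°cell = −0.761 − (−1.178) = +0.417 V and n = 2.
Here Q = [Mn²⁺(aq)] / [Zn²⁺(aq)] = 0.302 (log Q = −0.519), giving E = +0.417 − (0.0592/2)·(−0.519) = +0.4324 V.
ΔG = −nFE = −(2)(96485)(+0.4324) J/mol = −83.4 kJ/mol.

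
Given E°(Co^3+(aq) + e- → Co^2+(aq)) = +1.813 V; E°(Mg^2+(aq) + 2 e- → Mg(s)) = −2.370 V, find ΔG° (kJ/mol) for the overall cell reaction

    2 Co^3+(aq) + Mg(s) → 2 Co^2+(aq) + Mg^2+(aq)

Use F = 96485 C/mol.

In the reaction as written Co^3+(aq) is reduced, so the Co³⁺/Co²⁺ couple is the cathode and Mg²⁺/Mg is the anode.
E°cell = +1.813 − (−2.370) = +4.183 V; balancing electrons gives n = 2.
ΔG° = −nFE°cell = −(2)(96485)(+4.183) J/mol = −807 kJ/mol.

−807 kJ/mol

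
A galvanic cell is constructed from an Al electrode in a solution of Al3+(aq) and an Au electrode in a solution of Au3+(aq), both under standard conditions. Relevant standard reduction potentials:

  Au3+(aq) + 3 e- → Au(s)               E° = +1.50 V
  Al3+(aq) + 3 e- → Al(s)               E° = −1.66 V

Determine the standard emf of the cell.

+3.16 V

Of the two couples in this cell, the one with the more positive reduction potential is reduced at the cathode: here that is Au³⁺/Au (+1.50 V); Al³⁺/Al (−1.66 V) is the anode.
E°cell = E°(cathode) − E°(anode) = +1.50 − (−1.66) = +3.16 V.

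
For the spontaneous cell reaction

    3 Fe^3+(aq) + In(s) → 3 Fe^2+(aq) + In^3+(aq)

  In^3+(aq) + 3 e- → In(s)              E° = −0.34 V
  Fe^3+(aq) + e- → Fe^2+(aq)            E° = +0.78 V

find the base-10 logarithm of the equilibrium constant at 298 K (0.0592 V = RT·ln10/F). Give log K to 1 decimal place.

log K = 56.8

The Fe³⁺/Fe²⁺ couple is reduced (cathode); E°cell = +0.78 − (−0.34) = +1.12 V with n = 3.
At equilibrium E = 0, so log K = nE°cell / 0.0592 = (3)(+1.12) / 0.0592 = 56.8.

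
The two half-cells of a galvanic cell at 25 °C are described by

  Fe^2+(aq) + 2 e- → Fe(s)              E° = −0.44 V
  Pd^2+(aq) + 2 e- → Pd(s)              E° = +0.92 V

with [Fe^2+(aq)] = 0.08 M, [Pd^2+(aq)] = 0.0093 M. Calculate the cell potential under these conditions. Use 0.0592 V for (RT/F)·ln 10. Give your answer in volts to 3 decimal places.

+1.332 V

The Pd²⁺/Pd couple has the more positive E°, so it is the cathode; Fe²⁺/Fe is the anode.
E°cell = +0.92 − (−0.44) = +1.36 V, with n = 2 electrons transferred.
For the overall reaction Pd^2+(aq) + Fe(s) → Pd(s) + Fe^2+(aq), Q = [Fe^2+(aq)] / [Pd^2+(aq)] = 8.6, giving log Q = 0.935.
Applying E = E° − (RT ln10/nF)·log Q gives +1.36 − (0.0592/2)(0.935) = +1.332 V.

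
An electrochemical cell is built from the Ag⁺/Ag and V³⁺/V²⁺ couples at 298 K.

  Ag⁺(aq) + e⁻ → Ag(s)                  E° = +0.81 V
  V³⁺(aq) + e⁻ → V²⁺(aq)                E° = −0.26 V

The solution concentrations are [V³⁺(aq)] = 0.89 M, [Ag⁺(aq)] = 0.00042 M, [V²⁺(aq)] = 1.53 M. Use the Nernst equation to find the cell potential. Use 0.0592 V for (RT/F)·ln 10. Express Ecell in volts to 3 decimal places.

+0.884 V

Ag⁺/Ag is reduced (cathode, E° = +0.81 V) and V³⁺/V²⁺ is oxidized (anode).
E°cell = +0.81 − (−0.26) = +1.07 V, with n = 1 electron transferred.
Balancing gives Ag⁺(aq) + V²⁺(aq) → Ag(s) + V³⁺(aq); hence Q = [V³⁺(aq)] / ([Ag⁺(aq)]·[V²⁺(aq)]) = 1.38×10^3 (log Q = 3.141).
E = E° − (0.0592/n)·log Q = +1.07 − (0.0592/1)(3.141) = +0.884 V.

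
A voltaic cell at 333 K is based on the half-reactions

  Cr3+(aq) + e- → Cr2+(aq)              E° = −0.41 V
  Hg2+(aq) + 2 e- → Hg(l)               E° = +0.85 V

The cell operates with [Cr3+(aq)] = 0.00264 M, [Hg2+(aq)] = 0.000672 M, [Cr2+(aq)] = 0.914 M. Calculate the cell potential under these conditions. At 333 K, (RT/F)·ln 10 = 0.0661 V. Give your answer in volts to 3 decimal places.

Hg²⁺/Hg is reduced (cathode, E° = +0.85 V) and Cr³⁺/Cr²⁺ is oxidized (anode).
E°cell = E°cat − E°an = +0.85 − (−0.41) = +1.26 V; n = 2.
Balancing gives Hg2+(aq) + 2 Cr2+(aq) → Hg(l) + 2 Cr3+(aq); hence Q = [Cr3+(aq)]^2 / ([Hg2+(aq)]·[Cr2+(aq)]^2) = 0.0124 (log Q = −1.906).
By the Nernst equation, E = +1.26 − (0.0661/2)·(−1.906) = +1.323 V.

+1.323 V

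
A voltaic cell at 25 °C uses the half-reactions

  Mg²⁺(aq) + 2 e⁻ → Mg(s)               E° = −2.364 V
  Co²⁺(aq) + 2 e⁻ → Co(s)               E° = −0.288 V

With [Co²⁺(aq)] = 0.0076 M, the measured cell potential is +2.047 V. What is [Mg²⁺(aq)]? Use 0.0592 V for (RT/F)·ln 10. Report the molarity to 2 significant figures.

0.073 M

Co²⁺/Co is the cathode (higher E°); E°cell = −0.288 − (−2.364) = +2.076 V with n = 2.
From the Nernst equation, log Q = n(E° − E)/0.0592 = 2·(+2.076 − (+2.047))/0.0592 = 0.980.
For Co²⁺(aq) + Mg(s) → Co(s) + Mg²⁺(aq), the reaction quotient is Q = [Mg²⁺(aq)] / [Co²⁺(aq)].
Substituting the known concentrations and solving, log [Mg²⁺(aq)] = −1.139 and [Mg²⁺(aq)] = 0.073 M.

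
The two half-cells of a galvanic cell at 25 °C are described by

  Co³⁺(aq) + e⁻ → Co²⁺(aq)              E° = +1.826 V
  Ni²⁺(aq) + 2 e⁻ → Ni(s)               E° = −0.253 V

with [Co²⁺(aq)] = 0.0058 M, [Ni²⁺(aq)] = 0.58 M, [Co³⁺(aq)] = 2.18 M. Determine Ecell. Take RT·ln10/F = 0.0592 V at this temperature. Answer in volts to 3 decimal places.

The Co³⁺/Co²⁺ couple has the more positive E°, so it is the cathode; Ni²⁺/Ni is the anode.
E°cell = E°cat − E°an = +1.826 − (−0.253) = +2.079 V; n = 2.
The balanced reaction is 2 Co³⁺(aq) + Ni(s) → 2 Co²⁺(aq) + Ni²⁺(aq), so Q = ([Co²⁺(aq)]^2·[Ni²⁺(aq)]) / [Co³⁺(aq)]^2 = 4.11×10^−6 and log Q = −5.387.
By the Nernst equation, E = +2.079 − (0.0592/2)·(−5.387) = +2.238 V.

+2.238 V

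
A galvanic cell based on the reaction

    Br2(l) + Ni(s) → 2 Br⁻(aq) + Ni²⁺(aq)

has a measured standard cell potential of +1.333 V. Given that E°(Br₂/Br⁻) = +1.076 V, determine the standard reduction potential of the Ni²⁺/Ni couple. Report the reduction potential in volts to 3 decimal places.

In the reaction as written the Br₂/Br⁻ couple is reduced (cathode) and Ni²⁺/Ni is oxidized (anode), so E°cell = E°(Br₂/Br⁻) − E°(Ni²⁺/Ni).
E°(Ni²⁺/Ni) = E°(cathode) − E°cell = +1.076 − (+1.333) = −0.257 V.

−0.257 V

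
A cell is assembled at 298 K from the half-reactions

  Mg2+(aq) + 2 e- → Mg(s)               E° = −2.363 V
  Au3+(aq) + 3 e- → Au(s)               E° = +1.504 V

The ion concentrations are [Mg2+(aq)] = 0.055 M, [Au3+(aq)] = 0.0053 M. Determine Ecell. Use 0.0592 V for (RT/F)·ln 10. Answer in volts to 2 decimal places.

Since E°(Au³⁺/Au) > E°(Mg²⁺/Mg), Au³⁺/Au serves as the cathode.
E°cell = E°cat − E°an = +1.504 − (−2.363) = +3.867 V; n = 6.
For the overall reaction 2 Au3+(aq) + 3 Mg(s) → 2 Au(s) + 3 Mg2+(aq), Q = [Mg2+(aq)]^3 / [Au3+(aq)]^2 = 5.92, giving log Q = 0.773.
By the Nernst equation, E = +3.867 − (0.0592/6)·(0.773) = +3.86 V.

+3.86 V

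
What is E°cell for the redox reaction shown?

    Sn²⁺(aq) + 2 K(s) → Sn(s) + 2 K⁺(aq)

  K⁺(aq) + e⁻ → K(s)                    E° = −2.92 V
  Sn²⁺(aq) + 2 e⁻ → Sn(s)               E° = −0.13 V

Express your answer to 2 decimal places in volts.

Sn²⁺(aq) gains electrons, so the Sn²⁺/Sn couple is the cathode; the K⁺/K couple is the anode.
E°cell = E°(cathode) − E°(anode) = −0.13 − (−2.92) = +2.79 V.

+2.79 V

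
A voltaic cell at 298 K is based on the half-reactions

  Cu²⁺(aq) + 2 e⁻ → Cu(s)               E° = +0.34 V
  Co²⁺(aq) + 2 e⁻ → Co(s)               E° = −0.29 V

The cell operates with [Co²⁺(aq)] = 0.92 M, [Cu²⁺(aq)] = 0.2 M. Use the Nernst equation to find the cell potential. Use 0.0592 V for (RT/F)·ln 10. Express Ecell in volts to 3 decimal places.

Since E°(Cu²⁺/Cu) > E°(Co²⁺/Co), Cu²⁺/Cu serves as the cathode.
E°cell = +0.34 − (−0.29) = +0.63 V, with n = 2 electrons transferred.
The balanced reaction is Cu²⁺(aq) + Co(s) → Cu(s) + Co²⁺(aq), so Q = [Co²⁺(aq)] / [Cu²⁺(aq)] = 4.6 and log Q = 0.663.
Applying E = E° − (RT ln10/nF)·log Q gives +0.63 − (0.0592/2)(0.663) = +0.610 V.

+0.610 V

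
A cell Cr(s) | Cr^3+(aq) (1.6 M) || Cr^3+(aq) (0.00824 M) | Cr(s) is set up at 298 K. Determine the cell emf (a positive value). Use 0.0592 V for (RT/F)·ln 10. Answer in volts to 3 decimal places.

0.045 V

For a concentration cell E°cell = 0, since both electrodes use the same couple.
The compartment with the higher Cr^3+(aq) concentration (1.6 M) acts as the cathode; ions are reduced there and produced at the dilute (0.00824 M) anode.
With n = 3, Ecell = −(0.0592/3)·log([dilute]/[conc]) = −(0.0592/3)·log(0.00824/1.6) = +0.045 V.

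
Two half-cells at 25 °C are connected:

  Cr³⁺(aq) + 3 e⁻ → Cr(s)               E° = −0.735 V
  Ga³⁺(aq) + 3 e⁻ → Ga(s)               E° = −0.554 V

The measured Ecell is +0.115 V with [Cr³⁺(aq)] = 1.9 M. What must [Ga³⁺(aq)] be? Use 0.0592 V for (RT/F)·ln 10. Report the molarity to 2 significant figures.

With Ga³⁺/Ga at the cathode and Cr³⁺/Cr at the anode, E°cell = −0.554 − (−0.735) = +0.181 V (n = 3).
Rearranging E = E° − (0.0592/n)·log Q gives log Q = 3(+0.181 − (+0.115))/0.0592 = 3.345.
Balancing electrons gives Ga³⁺(aq) + Cr(s) → Ga(s) + Cr³⁺(aq); thus Q = [Cr³⁺(aq)] / [Ga³⁺(aq)].
Substituting the known concentrations and solving, log [Ga³⁺(aq)] = −3.066 and [Ga³⁺(aq)] = 0.00086 M.

0.00086 M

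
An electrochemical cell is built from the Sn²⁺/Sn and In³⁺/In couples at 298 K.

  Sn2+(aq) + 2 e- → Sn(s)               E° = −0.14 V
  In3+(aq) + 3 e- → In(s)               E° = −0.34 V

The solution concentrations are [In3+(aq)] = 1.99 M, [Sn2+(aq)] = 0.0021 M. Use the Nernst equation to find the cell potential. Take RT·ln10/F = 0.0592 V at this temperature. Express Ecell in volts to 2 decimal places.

+0.11 V

The Sn²⁺/Sn couple has the more positive E°, so it is the cathode; In³⁺/In is the anode.
E°cell = E°cat − E°an = −0.14 − (−0.34) = +0.20 V; n = 6.
For the overall reaction 3 Sn2+(aq) + 2 In(s) → 3 Sn(s) + 2 In3+(aq), Q = [In3+(aq)]^2 / [Sn2+(aq)]^3 = 4.28×10^8, giving log Q = 8.631.
By the Nernst equation, E = +0.20 − (0.0592/6)·(8.631) = +0.11 V.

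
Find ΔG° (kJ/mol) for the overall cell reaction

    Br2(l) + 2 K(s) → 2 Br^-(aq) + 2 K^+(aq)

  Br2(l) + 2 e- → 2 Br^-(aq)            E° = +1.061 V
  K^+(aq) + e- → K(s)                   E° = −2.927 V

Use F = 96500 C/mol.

−770 kJ/mol

In the reaction as written Br2(l) is reduced, so the Br₂/Br⁻ couple is the cathode and K⁺/K is the anode.
E°cell = +1.061 − (−2.927) = +3.988 V; balancing electrons gives n = 2.
ΔG° = −nFE°cell = −(2)(96500)(+3.988) J/mol = −770 kJ/mol.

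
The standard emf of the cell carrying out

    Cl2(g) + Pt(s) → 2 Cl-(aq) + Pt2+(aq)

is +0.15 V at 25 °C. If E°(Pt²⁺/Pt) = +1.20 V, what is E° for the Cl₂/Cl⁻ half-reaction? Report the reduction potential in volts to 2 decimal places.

In the reaction as written the Cl₂/Cl⁻ couple is reduced (cathode) and Pt²⁺/Pt is oxidized (anode), so E°cell = E°(Cl₂/Cl⁻) − E°(Pt²⁺/Pt).
E°(Cl₂/Cl⁻) = E°cell + E°(anode) = +0.15 + (+1.20) = +1.35 V.

+1.35 V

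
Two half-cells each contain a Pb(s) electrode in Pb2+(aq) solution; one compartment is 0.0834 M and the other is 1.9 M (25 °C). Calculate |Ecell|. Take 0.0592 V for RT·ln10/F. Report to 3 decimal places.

0.040 V

For a concentration cell E°cell = 0, since both electrodes use the same couple.
The compartment with the higher Pb2+(aq) concentration (1.9 M) acts as the cathode; ions are reduced there and produced at the dilute (0.0834 M) anode.
With n = 2, Ecell = −(0.0592/2)·log([dilute]/[conc]) = −(0.0592/2)·log(0.0834/1.9) = +0.040 V.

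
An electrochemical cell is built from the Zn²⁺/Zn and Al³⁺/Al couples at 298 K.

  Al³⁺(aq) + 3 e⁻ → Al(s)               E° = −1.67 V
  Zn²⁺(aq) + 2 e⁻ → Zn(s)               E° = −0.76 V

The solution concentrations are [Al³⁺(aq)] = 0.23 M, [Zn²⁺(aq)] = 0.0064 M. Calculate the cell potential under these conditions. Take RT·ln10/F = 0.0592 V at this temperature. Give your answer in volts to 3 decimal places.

The Zn²⁺/Zn couple has the more positive E°, so it is the cathode; Al³⁺/Al is the anode.
E°cell = −0.76 − (−1.67) = +0.91 V, with n = 6 electrons transferred.
For the overall reaction 3 Zn²⁺(aq) + 2 Al(s) → 3 Zn(s) + 2 Al³⁺(aq), Q = [Al³⁺(aq)]^2 / [Zn²⁺(aq)]^3 = 2.02×10^5, giving log Q = 5.305.
Applying E = E° − (RT ln10/nF)·log Q gives +0.91 − (0.0592/6)(5.305) = +0.858 V.

+0.858 V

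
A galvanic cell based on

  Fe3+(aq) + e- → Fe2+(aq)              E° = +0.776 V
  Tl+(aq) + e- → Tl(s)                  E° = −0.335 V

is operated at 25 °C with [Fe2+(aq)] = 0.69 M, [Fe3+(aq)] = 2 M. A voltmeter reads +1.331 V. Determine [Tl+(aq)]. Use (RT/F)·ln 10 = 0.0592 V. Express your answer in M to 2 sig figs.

The Fe³⁺/Fe²⁺ couple has the larger reduction potential, so it is the cathode: E°cell = +0.776 − (−0.335) = +1.111 V and n = 1.
Since E = E° − (0.0592/n)·log Q, log Q = n(E° − E)/0.0592 = −3.716.
The balanced reaction is Fe3+(aq) + Tl(s) → Fe2+(aq) + Tl+(aq), so Q = ([Fe2+(aq)]·[Tl+(aq)]) / [Fe3+(aq)].
Solving for the unknown gives log [Tl+(aq)] = −3.254, so [Tl+(aq)] ≈ 0.00056 M.

0.00056 M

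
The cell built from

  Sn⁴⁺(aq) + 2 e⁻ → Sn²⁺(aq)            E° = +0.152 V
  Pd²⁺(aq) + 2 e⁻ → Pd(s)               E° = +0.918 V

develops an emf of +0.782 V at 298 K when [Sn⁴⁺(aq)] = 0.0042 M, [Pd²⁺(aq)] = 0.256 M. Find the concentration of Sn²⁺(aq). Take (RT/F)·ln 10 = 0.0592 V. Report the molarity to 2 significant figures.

0.057 M

Pd²⁺/Pd is the cathode (higher E°); E°cell = +0.918 − (+0.152) = +0.766 V with n = 2.
Since E = E° − (0.0592/n)·log Q, log Q = n(E° − E)/0.0592 = −0.541.
Balancing electrons gives Pd²⁺(aq) + Sn²⁺(aq) → Pd(s) + Sn⁴⁺(aq); thus Q = [Sn⁴⁺(aq)] / ([Pd²⁺(aq)]·[Sn²⁺(aq)]).
Substituting the known concentrations and solving, log [Sn²⁺(aq)] = −1.244 and [Sn²⁺(aq)] = 0.057 M.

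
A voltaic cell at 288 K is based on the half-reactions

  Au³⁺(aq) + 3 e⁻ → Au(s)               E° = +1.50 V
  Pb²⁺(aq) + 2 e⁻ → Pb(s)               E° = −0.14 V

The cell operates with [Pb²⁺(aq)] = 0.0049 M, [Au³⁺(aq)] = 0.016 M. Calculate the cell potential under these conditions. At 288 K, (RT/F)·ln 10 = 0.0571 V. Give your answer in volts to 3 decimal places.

Since E°(Au³⁺/Au) > E°(Pb²⁺/Pb), Au³⁺/Au serves as the cathode.
The standard potential is +1.50 − (−0.14) = +1.64 V and the balanced reaction transfers n = 6 electrons.
The balanced reaction is 2 Au³⁺(aq) + 3 Pb(s) → 2 Au(s) + 3 Pb²⁺(aq), so Q = [Pb²⁺(aq)]^3 / [Au³⁺(aq)]^2 = 0.00046 and log Q = −3.338.
E = E° − (0.0571/n)·log Q = +1.64 − (0.0571/6)(−3.338) = +1.672 V.

+1.672 V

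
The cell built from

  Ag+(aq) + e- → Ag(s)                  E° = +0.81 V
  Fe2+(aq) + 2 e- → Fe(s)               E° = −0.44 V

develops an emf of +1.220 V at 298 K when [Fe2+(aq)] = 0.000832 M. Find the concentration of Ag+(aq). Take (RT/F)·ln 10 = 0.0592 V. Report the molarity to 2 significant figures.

0.0090 M

With Ag⁺/Ag at the cathode and Fe²⁺/Fe at the anode, E°cell = +0.81 − (−0.44) = +1.25 V (n = 2).
Rearranging E = E° − (0.0592/n)·log Q gives log Q = 2(+1.25 − (+1.220))/0.0592 = 1.014.
Balancing electrons gives 2 Ag+(aq) + Fe(s) → 2 Ag(s) + Fe2+(aq); thus Q = [Fe2+(aq)] / [Ag+(aq)]^2.
Isolating [Ag+(aq)] in Q = 10^{1.014} yields log [Ag+(aq)] = −2.047, i.e. 0.0090 M.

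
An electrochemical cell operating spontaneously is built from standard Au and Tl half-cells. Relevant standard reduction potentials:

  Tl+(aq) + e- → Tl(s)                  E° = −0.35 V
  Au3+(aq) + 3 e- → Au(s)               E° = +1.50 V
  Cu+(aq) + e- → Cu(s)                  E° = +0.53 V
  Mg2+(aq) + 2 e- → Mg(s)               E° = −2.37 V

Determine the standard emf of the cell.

Of the two couples in this cell, the one with the more positive reduction potential is reduced at the cathode: here that is Au³⁺/Au (+1.50 V); Tl⁺/Tl (−0.35 V) is the anode.
E°cell = E°(cathode) − E°(anode) = +1.50 − (−0.35) = +1.85 V.

+1.85 V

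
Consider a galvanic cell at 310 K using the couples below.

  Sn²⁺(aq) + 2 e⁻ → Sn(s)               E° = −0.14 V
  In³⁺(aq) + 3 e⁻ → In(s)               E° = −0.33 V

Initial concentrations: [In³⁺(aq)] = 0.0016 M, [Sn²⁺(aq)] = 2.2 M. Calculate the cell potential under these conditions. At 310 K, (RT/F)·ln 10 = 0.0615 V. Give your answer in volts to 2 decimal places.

Since E°(Sn²⁺/Sn) > E°(In³⁺/In), Sn²⁺/Sn serves as the cathode.
E°cell = −0.14 − (−0.33) = +0.19 V, with n = 6 electrons transferred.
The balanced reaction is 3 Sn²⁺(aq) + 2 In(s) → 3 Sn(s) + 2 In³⁺(aq), so Q = [In³⁺(aq)]^2 / [Sn²⁺(aq)]^3 = 2.4×10^−7 and log Q = −6.619.
Applying E = E° − (RT ln10/nF)·log Q gives +0.19 − (0.0615/6)(−6.619) = +0.26 V.

+0.26 V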